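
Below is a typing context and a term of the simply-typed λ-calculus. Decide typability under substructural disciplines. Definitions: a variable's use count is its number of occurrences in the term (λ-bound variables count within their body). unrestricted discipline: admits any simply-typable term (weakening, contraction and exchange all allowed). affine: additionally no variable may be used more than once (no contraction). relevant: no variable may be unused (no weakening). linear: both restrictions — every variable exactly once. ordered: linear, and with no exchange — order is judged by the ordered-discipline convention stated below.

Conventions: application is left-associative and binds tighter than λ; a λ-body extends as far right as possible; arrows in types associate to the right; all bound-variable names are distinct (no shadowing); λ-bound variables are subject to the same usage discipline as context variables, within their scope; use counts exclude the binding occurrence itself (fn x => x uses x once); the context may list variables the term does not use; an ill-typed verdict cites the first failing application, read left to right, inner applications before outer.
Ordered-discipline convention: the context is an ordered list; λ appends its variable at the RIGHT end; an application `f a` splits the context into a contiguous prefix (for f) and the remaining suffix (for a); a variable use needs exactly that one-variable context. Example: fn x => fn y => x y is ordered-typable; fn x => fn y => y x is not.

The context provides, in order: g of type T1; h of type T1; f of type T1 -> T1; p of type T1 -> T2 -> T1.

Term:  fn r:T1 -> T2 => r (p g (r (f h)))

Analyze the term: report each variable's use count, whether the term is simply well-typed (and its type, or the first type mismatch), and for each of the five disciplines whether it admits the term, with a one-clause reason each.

use counts: g=1; h=1; f=1; p=1; r (λ-bound)=2
left-to-right use order: r, p, g, r, f, h
typing: the term checks, with type (T1 -> T2) -> T2
ordered ✗ (r ×2 used more than once (contraction))
linear ✗ (r ×2 used more than once (contraction))
affine ✗ (r ×2 used more than once (contraction))
relevant ✓ (g, h, f, p, r: all used, weakening unneeded)
unrestricted ✓ (type-checks ((T1 -> T2) -> T2) and nothing is barred)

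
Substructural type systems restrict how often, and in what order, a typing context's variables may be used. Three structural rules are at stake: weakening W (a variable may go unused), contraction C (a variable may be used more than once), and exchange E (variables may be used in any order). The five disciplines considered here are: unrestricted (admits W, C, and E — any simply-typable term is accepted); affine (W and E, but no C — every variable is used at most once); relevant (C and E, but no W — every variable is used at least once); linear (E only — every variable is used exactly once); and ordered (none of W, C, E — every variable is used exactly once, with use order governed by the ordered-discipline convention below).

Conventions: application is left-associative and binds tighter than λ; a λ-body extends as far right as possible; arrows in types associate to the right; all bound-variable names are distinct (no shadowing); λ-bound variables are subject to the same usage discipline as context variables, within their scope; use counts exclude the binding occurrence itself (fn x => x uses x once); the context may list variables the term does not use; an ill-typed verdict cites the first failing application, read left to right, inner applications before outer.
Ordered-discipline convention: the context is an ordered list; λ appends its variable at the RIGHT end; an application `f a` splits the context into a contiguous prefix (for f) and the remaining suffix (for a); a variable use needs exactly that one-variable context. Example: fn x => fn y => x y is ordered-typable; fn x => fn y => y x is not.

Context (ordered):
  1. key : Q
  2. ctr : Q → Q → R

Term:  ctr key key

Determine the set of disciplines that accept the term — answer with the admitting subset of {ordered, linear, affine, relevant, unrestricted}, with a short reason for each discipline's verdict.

admitted by: relevant, unrestricted
use counts: key: 2×, ctr: 1×
use order (left to right): ctr, key, key
typing: ✓ — R
ordered ✗ (repeated use of key ×2)
linear ✗ (repeated use of key ×2)
affine ✗ (repeated use of key ×2)
relevant ✓ (at least one use each (key, ctr))
unrestricted ✓ (well-typed at R; no restrictions here)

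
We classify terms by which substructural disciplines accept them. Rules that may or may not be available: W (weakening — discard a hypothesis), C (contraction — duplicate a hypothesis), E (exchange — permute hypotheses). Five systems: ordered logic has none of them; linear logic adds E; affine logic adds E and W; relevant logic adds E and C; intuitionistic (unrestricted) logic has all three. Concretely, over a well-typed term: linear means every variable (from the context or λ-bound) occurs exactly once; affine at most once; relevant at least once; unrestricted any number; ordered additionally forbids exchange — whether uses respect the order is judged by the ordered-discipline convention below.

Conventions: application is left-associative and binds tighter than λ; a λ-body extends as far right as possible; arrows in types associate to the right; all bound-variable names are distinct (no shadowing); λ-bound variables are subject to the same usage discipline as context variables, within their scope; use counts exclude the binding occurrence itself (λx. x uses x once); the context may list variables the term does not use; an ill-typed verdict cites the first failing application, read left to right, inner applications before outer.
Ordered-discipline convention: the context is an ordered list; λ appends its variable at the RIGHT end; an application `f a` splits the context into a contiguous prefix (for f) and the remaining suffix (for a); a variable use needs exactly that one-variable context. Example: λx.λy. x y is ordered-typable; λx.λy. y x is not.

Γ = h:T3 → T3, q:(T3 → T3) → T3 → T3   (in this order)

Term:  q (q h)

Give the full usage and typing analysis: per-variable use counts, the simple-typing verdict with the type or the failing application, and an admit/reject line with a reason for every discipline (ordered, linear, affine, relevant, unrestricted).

usage: h ×1, q ×2
order of uses: q, q, h
typing: ✓ — T3 → T3
ordered ✗ (q ×2 used more than once (contraction))
linear ✗ (q ×2 used more than once (contraction))
affine ✗ (q ×2 used more than once (contraction))
relevant ✓ (h, q: all used, weakening unneeded)
unrestricted ✓ (typability at T3 → T3 is all that's needed)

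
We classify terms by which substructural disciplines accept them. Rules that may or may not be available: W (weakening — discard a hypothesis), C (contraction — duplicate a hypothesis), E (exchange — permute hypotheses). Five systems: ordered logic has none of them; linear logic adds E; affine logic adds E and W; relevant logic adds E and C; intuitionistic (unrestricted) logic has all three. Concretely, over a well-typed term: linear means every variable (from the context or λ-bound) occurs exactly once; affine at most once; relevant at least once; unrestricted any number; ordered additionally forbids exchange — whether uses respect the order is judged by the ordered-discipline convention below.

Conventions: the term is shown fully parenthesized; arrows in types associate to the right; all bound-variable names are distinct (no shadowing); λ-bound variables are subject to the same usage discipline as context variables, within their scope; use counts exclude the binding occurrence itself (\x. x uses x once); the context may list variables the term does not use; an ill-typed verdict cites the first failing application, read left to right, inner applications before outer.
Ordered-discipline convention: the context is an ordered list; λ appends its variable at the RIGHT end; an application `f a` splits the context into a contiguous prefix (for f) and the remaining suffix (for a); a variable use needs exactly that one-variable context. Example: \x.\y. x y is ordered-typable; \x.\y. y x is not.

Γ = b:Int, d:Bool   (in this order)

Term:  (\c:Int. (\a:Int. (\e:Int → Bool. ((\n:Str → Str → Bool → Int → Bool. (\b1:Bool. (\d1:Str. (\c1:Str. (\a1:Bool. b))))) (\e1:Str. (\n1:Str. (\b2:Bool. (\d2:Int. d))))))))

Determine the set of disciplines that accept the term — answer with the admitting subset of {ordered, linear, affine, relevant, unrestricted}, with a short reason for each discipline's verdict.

admitting disciplines: affine, unrestricted
usage: b ×1, d ×1, c (bound) ×0, a (bound) ×0, e (bound) ×0, n (bound) ×0, b1 (bound) ×0, d1 (bound) ×0, c1 (bound) ×0, a1 (bound) ×0, e1 (bound) ×0, n1 (bound) ×0, b2 (bound) ×0, d2 (bound) ×0
uses in reading order: b, d
typing: well-typed — term : Int → Int → (Int → Bool) → Bool → Str → Str → Bool → Int
ordered ✗ (c, a, e, n, b1, d1, c1, a1, e1, n1, b2, d2 never used (weakening))
linear ✗ (c, a, e, n, b1, d1, c1, a1, e1, n1, b2, d2 never used (weakening))
affine ✓ (at most one use each (b, d, c, a, e, n, b1, d1, c1, a1, e1, n1, b2, d2))
relevant ✗ (c, a, e, n, b1, d1, c1, a1, e1, n1, b2, d2 never used (weakening))
unrestricted ✓ (well-typed at Int → Int → (Int → Bool) → Bool → Str → Str → Bool → Int; no restrictions here)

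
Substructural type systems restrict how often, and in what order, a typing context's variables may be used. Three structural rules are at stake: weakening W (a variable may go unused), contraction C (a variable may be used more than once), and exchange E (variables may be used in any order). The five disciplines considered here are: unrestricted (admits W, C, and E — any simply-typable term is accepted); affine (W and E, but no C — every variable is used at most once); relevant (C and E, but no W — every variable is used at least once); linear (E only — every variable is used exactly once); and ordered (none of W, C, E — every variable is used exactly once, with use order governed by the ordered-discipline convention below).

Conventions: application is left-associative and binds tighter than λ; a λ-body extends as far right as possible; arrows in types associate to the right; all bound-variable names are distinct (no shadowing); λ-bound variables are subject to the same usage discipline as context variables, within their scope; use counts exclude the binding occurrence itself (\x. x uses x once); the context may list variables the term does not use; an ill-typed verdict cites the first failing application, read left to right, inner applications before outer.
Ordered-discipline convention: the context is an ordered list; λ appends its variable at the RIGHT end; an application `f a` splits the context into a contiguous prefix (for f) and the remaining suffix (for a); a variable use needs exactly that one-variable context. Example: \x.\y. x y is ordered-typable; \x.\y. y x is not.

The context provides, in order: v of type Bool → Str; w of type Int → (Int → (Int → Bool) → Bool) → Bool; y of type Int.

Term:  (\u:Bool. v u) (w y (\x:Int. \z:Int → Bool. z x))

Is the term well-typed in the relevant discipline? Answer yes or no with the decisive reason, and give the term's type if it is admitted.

yes — v, w, y, u, x, z: all used, weakening unneeded; term : Str
counts: v: 1×, w: 1×, y: 1×, u (λ-bound): 1×, x (λ-bound): 1×, z (λ-bound): 1×
left-to-right use order: v, u, w, y, z, x
typing: ✓ — Str
all disciplines: ordered ✗; linear ✓; affine ✓; relevant ✓; unrestricted ✓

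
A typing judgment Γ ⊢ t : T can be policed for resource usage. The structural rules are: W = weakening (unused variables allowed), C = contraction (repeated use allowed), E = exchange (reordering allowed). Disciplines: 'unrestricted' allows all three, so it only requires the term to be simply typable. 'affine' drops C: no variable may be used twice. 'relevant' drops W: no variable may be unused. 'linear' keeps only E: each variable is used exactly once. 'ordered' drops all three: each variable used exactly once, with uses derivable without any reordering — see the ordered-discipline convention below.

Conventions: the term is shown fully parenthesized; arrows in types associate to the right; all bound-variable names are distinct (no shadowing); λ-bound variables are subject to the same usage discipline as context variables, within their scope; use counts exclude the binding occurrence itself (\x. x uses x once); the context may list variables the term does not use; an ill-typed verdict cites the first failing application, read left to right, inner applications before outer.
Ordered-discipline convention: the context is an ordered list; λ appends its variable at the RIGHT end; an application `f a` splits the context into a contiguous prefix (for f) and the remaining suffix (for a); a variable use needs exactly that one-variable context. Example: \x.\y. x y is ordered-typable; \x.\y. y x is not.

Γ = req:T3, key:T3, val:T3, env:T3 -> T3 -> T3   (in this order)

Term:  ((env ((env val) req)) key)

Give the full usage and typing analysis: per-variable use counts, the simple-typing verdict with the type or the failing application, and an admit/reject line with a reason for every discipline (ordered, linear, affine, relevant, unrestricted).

use counts: req ×1, key ×1, val ×1, env ×2
left-to-right use order: env, env, val, req, key
typing: well-typed at T3
ordered ✗ (env ×2 used more than once (contraction))
linear ✗ (env ×2 used more than once (contraction))
affine ✗ (env ×2 used more than once (contraction))
relevant ✓ (req, key, val, env: all used, weakening unneeded)
unrestricted ✓ (well-typed at T3; no restrictions here)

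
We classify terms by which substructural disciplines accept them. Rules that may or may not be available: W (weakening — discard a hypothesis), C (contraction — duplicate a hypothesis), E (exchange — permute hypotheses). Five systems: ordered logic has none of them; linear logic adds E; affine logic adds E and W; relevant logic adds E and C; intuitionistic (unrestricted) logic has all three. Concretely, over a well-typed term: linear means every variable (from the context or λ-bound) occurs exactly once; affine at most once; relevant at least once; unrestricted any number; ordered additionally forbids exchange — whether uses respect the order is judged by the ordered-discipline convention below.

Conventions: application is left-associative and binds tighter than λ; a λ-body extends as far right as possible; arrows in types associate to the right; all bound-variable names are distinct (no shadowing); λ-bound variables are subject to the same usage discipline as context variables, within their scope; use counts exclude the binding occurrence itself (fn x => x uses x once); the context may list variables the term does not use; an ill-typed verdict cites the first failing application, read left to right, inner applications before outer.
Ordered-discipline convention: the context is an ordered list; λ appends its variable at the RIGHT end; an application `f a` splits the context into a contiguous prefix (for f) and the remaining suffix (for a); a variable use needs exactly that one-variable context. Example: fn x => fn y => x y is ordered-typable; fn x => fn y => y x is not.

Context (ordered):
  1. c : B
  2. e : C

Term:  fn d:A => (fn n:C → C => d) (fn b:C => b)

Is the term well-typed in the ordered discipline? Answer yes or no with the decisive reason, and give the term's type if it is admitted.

no — c, e, n never used (weakening)
use counts: c=0, e=0, d [bound]=1, n [bound]=0, b [bound]=1
order of uses: d, b
typing: ✓ — A → A
across the five disciplines: ordered ✗; linear ✗; affine ✓; relevant ✗; unrestricted ✓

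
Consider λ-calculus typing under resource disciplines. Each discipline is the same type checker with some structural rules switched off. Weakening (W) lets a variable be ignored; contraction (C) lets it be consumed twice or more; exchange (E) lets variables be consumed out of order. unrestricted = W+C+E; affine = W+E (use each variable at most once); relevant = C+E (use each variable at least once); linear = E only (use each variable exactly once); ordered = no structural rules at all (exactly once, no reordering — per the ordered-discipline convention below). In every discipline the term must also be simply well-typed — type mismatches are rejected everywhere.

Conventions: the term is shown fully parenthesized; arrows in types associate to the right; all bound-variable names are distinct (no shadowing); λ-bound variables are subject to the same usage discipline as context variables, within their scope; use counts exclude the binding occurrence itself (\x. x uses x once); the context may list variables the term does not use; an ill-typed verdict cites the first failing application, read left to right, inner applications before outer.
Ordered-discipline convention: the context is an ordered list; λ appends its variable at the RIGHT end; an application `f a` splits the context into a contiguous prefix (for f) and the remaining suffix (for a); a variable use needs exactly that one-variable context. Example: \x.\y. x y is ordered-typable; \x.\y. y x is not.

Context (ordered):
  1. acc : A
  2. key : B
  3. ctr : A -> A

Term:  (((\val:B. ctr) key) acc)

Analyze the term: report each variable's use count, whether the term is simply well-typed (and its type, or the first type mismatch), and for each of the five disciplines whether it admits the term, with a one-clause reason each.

usage: acc: 1×; key: 1×; ctr: 1×; val (λ-bound): 0×
uses in reading order: ctr, key, acc
typing: ✓ — A
ordered: ✗, needs weakening: val unused
linear: ✗, needs weakening: val unused
affine: ✓, acc, key, ctr, val: no repeats, contraction unneeded
relevant: ✗, needs weakening: val unused
unrestricted: ✓, type-checks (A) and nothing is barred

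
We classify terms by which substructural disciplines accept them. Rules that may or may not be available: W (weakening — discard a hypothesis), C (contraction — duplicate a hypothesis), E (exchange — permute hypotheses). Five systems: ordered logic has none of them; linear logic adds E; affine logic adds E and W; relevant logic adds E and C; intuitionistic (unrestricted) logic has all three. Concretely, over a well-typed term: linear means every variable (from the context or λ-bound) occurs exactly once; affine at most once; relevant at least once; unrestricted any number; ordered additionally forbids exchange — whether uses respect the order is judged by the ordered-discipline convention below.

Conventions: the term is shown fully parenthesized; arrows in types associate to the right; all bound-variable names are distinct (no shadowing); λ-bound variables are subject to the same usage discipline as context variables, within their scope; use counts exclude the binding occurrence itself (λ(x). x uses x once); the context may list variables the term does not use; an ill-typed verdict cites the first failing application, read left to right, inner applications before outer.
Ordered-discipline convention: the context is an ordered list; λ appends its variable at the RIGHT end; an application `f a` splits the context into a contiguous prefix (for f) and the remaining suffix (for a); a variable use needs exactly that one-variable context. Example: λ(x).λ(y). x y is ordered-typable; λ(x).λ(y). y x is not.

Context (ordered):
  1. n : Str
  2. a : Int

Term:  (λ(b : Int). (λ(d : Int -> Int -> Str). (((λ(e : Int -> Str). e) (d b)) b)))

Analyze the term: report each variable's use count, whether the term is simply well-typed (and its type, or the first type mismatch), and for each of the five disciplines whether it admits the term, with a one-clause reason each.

counts: n=0; a=0; b [bound]=2; d [bound]=1; e [bound]=1
use order (left to right): e, d, b, b
typing: the term checks, with type Int -> (Int -> Int -> Str) -> Str
ordered: ✗, uses contraction: b ×2; n, a never used (weakening)
linear: ✗, uses contraction: b ×2; n, a never used (weakening)
affine: ✗, uses contraction: b ×2
relevant: ✗, n, a never used (weakening)
unrestricted: ✓, type-checks (Int -> (Int -> Int -> Str) -> Str) and nothing is barred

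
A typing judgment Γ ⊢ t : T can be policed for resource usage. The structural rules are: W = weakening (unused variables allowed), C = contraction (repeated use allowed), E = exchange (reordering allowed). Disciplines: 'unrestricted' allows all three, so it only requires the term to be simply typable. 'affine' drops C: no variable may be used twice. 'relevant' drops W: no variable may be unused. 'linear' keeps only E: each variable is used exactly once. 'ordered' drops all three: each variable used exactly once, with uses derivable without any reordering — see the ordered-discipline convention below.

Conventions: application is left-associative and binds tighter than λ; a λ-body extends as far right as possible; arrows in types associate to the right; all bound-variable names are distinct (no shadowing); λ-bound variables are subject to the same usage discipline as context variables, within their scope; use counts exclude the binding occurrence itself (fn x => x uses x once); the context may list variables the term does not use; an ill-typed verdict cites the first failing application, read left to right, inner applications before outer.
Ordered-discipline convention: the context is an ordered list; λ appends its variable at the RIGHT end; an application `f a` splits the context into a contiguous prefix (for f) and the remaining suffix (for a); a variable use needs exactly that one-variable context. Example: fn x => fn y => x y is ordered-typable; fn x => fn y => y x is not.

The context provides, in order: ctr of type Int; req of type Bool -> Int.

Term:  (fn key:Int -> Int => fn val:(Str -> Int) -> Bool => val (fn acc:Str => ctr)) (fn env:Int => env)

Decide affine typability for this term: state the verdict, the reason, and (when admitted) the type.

yes — no duplicate uses among ctr, req, key, val, acc, env; term : ((Str -> Int) -> Bool) -> Bool
usage: ctr: 1; req: 0; key [bound]: 0; val [bound]: 1; acc [bound]: 0; env [bound]: 1
left-to-right use order: val, ctr, env
typing: well-typed — term : ((Str -> Int) -> Bool) -> Bool
per-discipline verdicts: ordered ✗; linear ✗; affine ✓; relevant ✗; unrestricted ✓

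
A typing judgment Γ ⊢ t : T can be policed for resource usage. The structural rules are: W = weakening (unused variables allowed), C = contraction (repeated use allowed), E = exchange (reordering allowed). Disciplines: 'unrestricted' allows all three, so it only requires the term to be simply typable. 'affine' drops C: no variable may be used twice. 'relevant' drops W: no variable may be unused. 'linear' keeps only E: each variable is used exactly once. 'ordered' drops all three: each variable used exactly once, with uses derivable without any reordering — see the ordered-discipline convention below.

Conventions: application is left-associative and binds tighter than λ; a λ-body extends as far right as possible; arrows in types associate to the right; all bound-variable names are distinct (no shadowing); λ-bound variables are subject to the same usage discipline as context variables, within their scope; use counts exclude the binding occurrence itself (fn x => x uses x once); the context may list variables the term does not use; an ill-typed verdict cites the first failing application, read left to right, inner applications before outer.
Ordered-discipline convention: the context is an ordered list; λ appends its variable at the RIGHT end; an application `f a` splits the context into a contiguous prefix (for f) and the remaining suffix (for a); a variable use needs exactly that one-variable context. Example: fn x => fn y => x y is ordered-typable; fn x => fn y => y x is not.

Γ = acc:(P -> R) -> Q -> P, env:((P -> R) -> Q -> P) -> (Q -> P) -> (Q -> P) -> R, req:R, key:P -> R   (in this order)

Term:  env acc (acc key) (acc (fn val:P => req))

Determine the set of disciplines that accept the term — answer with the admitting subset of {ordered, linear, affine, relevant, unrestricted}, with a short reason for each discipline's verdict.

admitted in: unrestricted
counts: acc: 3×; env: 1×; req: 1×; key: 1×; val [bound]: 0×
order of uses: env, acc, acc, key, acc, req
typing: the term checks, with type R
ordered: ✗, needs contraction — acc ×3; val left unused
linear: ✗, needs contraction — acc ×3; val left unused
affine: ✗, needs contraction — acc ×3
relevant: ✗, val left unused
unrestricted: ✓, typability at R is all that's needed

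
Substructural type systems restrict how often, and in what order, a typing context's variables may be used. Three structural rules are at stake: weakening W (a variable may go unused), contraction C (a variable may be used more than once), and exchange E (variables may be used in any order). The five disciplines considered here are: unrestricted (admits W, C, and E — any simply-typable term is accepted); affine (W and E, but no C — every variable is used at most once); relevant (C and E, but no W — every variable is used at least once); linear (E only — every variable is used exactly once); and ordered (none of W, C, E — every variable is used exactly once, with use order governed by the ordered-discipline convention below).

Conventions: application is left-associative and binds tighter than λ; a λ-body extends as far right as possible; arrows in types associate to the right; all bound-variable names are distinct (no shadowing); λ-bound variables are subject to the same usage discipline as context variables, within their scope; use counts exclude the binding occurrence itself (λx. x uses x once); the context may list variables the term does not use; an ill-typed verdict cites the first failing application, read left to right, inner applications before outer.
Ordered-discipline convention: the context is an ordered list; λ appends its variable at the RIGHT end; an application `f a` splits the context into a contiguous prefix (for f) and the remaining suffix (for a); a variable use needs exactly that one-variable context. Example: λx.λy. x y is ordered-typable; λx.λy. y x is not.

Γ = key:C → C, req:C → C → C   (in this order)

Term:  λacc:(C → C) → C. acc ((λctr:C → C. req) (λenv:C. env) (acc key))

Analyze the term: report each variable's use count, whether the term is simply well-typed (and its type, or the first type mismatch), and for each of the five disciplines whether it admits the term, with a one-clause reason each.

use counts: key ×1, req ×1, acc (bound) ×2, ctr (bound) ×0, env (bound) ×1
uses in reading order: acc, req, env, acc, key
typing: the term checks, with type ((C → C) → C) → C
ordered: ✗ — acc ×2 used more than once (contraction); needs weakening: ctr unused
linear: ✗ — acc ×2 used more than once (contraction); needs weakening: ctr unused
affine: ✗ — acc ×2 used more than once (contraction)
relevant: ✗ — needs weakening: ctr unused
unrestricted: ✓ — simply typable at ((C → C) → C) → C; W, C, E all held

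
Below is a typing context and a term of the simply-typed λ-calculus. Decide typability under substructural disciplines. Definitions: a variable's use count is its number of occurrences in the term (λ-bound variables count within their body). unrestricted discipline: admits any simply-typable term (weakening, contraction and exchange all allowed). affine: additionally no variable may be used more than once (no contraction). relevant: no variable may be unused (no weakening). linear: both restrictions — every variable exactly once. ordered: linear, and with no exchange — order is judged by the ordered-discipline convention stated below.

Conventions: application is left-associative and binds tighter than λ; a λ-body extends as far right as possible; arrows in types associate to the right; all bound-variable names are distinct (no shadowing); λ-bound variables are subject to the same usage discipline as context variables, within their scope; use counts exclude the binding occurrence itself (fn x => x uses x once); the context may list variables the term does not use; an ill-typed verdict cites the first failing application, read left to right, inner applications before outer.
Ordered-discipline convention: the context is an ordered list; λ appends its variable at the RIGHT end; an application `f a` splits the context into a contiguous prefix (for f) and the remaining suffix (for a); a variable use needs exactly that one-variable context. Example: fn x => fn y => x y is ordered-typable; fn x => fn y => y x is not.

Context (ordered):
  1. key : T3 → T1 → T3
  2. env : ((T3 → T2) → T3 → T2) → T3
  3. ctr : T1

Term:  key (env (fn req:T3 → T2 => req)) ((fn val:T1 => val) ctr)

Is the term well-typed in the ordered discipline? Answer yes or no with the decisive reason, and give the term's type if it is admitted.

yes — one use each (key, env, ctr, req, val); ordered split holds; term : T3
variable uses: key: 1×, env: 1×, ctr: 1×, req (λ-bound): 1×, val (λ-bound): 1×
order of uses: key, env, req, val, ctr
typing: ✓ — T3
per-discipline verdicts: ordered ✓ · linear ✓ · affine ✓ · relevant ✓ · unrestricted ✓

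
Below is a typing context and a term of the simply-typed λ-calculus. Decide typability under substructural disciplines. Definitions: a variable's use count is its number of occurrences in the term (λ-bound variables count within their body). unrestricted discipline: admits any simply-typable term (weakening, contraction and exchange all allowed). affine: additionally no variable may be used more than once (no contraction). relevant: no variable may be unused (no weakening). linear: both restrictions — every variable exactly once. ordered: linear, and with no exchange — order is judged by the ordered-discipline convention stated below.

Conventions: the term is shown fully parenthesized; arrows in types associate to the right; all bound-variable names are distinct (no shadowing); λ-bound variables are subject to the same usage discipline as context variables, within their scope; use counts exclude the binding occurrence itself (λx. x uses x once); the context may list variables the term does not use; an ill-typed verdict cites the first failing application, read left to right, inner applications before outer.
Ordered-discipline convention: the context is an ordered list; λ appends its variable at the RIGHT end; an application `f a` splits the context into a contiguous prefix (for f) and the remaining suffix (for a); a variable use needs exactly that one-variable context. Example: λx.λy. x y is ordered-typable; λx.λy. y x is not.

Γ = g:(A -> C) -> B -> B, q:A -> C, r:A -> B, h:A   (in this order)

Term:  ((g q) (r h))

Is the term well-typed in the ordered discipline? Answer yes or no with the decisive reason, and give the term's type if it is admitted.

yes — one use each (g, q, r, h); ordered split holds; term : B
use counts: g=1; q=1; r=1; h=1
left-to-right use order: g, q, r, h
typing: the term checks, with type B
per-discipline verdicts: ordered ✓, linear ✓, affine ✓, relevant ✓, unrestricted ✓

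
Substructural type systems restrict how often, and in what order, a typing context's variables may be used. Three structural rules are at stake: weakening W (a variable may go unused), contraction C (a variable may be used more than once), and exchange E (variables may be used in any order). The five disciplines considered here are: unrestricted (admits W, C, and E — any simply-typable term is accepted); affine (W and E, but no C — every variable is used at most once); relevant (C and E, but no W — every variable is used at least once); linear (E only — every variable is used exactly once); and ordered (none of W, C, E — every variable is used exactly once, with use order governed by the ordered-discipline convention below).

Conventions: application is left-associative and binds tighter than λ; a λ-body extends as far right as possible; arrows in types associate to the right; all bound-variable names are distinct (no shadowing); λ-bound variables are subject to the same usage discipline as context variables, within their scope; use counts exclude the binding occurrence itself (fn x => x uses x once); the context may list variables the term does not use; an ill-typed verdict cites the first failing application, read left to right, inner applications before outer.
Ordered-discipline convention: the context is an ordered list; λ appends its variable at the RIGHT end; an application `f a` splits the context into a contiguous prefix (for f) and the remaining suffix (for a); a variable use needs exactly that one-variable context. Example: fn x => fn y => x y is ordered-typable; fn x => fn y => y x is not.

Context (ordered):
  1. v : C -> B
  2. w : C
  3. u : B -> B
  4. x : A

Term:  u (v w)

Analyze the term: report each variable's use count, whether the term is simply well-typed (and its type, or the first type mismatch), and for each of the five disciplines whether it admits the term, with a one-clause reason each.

counts: v: 1×; w: 1×; u: 1×; x: 0×
order of uses: u, v, w
typing: ✓ — B
ordered ✗ (x left unused)
linear ✗ (x left unused)
affine ✓ (v, w, u, x: no repeats, contraction unneeded)
relevant ✗ (x left unused)
unrestricted ✓ (well-typed at B; no restrictions here)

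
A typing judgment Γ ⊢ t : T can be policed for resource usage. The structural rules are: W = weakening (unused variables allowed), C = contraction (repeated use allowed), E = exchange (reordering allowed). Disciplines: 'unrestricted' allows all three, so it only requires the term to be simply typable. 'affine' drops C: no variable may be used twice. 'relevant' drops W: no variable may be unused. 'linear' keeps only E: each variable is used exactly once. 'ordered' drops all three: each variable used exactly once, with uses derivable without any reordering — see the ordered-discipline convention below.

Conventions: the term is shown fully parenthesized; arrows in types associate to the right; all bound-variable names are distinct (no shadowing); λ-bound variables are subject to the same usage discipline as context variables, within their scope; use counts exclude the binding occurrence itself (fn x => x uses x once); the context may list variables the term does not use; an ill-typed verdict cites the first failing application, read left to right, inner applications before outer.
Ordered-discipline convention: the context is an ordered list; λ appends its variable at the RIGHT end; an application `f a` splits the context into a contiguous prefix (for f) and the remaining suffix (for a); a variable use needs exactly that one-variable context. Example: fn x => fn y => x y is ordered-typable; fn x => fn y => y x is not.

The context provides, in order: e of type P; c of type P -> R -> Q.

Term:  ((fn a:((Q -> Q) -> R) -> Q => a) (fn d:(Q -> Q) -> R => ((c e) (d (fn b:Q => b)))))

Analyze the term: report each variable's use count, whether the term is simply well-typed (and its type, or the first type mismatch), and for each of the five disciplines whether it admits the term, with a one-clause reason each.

usage: e ×1, c ×1, a (λ-bound) ×1, d (λ-bound) ×1, b (λ-bound) ×1
use order (left to right): a, c, e, d, b
typing: well-typed at ((Q -> Q) -> R) -> Q
ordered: ✗ — no ordered split (uses run a, c, e, d, b)
linear: ✓ — exactly-once usage across e, c, a, d, b
affine: ✓ — none of e, c, a, d, b used more than once
relevant: ✓ — every one of e, c, a, d, b appears
unrestricted: ✓ — well-typed at ((Q -> Q) -> R) -> Q; no restrictions here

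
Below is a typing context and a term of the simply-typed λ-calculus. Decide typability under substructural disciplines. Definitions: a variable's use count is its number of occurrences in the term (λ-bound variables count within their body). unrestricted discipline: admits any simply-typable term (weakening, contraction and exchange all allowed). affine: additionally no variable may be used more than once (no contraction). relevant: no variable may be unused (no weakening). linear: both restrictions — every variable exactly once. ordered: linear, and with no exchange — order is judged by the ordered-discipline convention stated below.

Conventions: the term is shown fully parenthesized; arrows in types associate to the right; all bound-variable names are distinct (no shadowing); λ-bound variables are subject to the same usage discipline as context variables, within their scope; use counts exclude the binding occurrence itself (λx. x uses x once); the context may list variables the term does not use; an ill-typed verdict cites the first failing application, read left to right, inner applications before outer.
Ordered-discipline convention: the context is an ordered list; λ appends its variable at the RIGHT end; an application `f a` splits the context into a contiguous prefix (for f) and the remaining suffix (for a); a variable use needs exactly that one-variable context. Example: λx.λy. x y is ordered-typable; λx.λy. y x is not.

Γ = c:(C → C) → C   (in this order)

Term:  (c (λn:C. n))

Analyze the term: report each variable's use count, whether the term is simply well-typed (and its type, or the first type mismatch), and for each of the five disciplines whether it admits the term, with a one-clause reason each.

variable uses: c: 1, n (λ-bound): 1
order of uses: c, n
typing: the term checks, with type C
ordered ✓ (c, n: once each, no exchange needed)
linear ✓ (single use per variable (c, n))
affine ✓ (at most one use each (c, n))
relevant ✓ (c, n: all used, weakening unneeded)
unrestricted ✓ (simply typable at C; W, C, E all held)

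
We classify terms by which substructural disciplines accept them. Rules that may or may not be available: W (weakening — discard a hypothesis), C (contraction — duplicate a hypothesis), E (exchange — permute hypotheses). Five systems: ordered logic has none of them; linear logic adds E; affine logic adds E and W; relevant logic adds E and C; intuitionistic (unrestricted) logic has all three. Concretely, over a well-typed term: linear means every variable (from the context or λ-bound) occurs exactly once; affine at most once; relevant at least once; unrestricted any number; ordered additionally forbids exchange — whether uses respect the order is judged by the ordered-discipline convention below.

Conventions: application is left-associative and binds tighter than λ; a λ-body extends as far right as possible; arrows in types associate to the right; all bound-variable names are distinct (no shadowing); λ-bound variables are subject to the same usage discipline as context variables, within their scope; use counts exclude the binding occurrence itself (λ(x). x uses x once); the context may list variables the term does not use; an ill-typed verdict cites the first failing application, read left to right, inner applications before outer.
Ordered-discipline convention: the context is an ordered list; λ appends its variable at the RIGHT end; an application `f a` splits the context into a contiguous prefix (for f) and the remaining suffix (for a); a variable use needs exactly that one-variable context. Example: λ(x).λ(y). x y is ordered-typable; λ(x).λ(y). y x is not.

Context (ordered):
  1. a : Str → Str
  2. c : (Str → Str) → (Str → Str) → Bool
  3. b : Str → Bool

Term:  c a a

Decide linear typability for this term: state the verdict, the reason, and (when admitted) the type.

no — uses contraction: a ×2; b never used (weakening)
use counts: a ×2; c ×1; b ×0
left-to-right use order: c, a, a
typing: ✓ — Bool
summary: ordered ✗, linear ✗, affine ✗, relevant ✗, unrestricted ✓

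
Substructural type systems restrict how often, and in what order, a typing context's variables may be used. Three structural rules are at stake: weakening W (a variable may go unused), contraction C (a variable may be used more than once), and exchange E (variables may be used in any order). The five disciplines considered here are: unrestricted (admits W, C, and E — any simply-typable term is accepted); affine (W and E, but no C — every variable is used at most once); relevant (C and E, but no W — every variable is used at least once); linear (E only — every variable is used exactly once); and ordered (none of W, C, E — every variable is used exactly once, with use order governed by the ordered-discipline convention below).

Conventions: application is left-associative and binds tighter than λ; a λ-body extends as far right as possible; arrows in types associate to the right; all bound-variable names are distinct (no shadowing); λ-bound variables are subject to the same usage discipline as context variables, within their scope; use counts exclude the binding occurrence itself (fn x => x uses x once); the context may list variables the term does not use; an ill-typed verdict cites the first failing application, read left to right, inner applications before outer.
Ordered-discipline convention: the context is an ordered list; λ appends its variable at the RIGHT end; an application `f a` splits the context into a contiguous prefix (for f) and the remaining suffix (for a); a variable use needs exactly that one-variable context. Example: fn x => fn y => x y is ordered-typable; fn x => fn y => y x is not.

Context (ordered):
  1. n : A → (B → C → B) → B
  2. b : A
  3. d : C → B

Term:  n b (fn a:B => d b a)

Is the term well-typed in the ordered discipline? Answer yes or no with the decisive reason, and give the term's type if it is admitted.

no — a type mismatch blocks all five
counts: n: 1; b: 2; d: 1; a [bound]: 1
left-to-right use order: n, b, d, b, a
typing: ill-typed: an argument A mismatches the expected C
per-discipline verdicts: ordered ✗, linear ✗, affine ✗, relevant ✗, unrestricted ✗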